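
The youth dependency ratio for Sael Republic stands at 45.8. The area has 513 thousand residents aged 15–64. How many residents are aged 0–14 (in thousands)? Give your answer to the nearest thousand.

Youth dependency ratio = youth / working-age × 100
45.8 = Y / 513 × 100
⇒ 235

Aged 0–14: 235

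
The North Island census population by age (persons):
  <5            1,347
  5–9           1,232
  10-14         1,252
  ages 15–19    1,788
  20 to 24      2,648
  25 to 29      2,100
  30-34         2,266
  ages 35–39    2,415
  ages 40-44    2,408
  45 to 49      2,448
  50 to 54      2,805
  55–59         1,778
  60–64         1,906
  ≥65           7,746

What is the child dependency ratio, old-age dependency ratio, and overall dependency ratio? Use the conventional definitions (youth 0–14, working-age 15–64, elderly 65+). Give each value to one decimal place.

Youth dependency ratio: 17.0
Old-age dependency ratio: 34.3
Total dependency ratio: 51.3

0–14: 1,347 + 1,232 + 1,252 = 3,831
15–64: 1,788 + 2,648 + 2,100 + 2,266 + 2,415 + 2,408 + 2,448 + 2,805 + 1,778 + 1,906 = 22,562
65+: 7,746
Youth dependency ratio = 3,831 / 22,562 × 100 = 17.0
Old-age dependency ratio = 7,746 / 22,562 × 100 = 34.3
Total dependency ratio = (3,831 + 7,746) / 22,562 × 100 = 11,577 / 22,562 × 100 = 51.3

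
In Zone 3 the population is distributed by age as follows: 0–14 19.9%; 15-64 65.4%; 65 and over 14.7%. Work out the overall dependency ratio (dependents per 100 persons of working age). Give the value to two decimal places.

Total dependency ratio: 52.91

Total dependency ratio = (19.9 + 14.7) / 65.4 × 100 = 34.6 / 65.4 × 100 = 52.91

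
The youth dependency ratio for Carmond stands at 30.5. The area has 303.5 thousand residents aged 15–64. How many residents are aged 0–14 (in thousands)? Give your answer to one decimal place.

Aged 0–14: 92.6

Youth dependency ratio = youth / working-age × 100
30.5 = Y / 303.5 × 100
⇒ 92.6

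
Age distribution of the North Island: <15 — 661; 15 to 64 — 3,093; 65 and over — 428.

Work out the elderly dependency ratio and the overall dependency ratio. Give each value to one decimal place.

Old-age dependency ratio: 13.8
Total dependency ratio: 35.2

Old-age dependency ratio = 428 / 3,093 × 100 = 13.8
Total dependency ratio = (661 + 428) / 3,093 × 100 = 1,089 / 3,093 × 100 = 35.2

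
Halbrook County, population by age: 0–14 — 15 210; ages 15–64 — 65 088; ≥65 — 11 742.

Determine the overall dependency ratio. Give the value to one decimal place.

Total dependency ratio: 41.4

Total dependency ratio = (15 210 + 11 742) / 65 088 × 100 = 26 952 / 65 088 × 100 = 41.4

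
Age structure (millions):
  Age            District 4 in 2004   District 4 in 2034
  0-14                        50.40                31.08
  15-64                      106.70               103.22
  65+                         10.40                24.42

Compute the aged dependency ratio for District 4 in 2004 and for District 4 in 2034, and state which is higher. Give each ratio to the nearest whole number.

District 4 in 2004: 10
District 4 in 2034: 24
Higher: District 4 in 2034

District 4 in 2004: 10.40 / 106.70 × 100 = 10
District 4 in 2034: 24.42 / 103.22 × 100 = 24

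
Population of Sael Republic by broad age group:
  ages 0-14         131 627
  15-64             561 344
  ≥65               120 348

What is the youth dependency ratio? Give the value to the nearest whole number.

Youth dependency ratio = 131 627 / 561 344 × 100 = 23

Youth dependency ratio: 23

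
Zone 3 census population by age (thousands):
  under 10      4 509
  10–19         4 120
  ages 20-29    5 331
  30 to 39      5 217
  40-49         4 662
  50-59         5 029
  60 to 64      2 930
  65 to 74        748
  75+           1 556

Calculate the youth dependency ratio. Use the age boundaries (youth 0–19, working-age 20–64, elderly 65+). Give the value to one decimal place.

Youth dependency ratio: 37.2

0–19: 4 509 + 4 120 = 8 629
20–64: 5 331 + 5 217 + 4 662 + 5 029 + 2 930 = 23 169
65+: 748 + 1 556 = 2 304
Youth dependency ratio = 8 629 / 23 169 × 100 = 37.2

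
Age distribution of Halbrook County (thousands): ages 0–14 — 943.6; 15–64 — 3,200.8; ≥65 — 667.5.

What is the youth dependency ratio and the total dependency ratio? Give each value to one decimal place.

Youth dependency ratio = 943.6 / 3,200.8 × 100 = 29.5
Total dependency ratio = (943.6 + 667.5) / 3,200.8 × 100 = 1,611.1 / 3,200.8 × 100 = 50.3

Youth dependency ratio: 29.5
Total dependency ratio: 50.3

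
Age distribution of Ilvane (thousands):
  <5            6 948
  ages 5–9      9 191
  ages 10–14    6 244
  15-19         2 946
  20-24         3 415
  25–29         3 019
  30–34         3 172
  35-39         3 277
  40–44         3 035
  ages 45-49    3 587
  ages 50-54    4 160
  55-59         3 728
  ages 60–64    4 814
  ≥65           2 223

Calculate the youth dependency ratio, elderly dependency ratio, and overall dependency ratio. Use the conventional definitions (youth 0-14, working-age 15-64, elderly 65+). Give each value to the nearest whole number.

0–14: 6 948 + 9 191 + 6 244 = 22 383
15–64: 2 946 + 3 415 + 3 019 + 3 172 + 3 277 + 3 035 + 3 587 + 4 160 + 3 728 + 4 814 = 35 153
65+: 2 223
Youth dependency ratio = 22 383 / 35 153 × 100 = 64
Old-age dependency ratio = 2 223 / 35 153 × 100 = 6
Total dependency ratio = (22 383 + 2 223) / 35 153 × 100 = 24 606 / 35 153 × 100 = 70

Youth dependency ratio: 64
Old-age dependency ratio: 6
Total dependency ratio: 70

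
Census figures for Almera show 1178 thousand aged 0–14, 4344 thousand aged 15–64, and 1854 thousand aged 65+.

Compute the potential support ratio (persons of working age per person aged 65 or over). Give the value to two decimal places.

Potential support ratio: 2.34

Potential support ratio = 4344 / 1854 = 2.34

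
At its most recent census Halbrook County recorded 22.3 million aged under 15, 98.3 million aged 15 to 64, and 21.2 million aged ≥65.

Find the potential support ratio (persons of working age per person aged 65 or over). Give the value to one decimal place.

Potential support ratio: 4.6

Potential support ratio = 98.3 / 21.2 = 4.6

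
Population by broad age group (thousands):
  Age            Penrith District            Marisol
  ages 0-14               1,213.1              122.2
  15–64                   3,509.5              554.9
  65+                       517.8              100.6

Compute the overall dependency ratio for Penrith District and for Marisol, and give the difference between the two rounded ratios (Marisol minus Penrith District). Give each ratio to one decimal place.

Penrith District: 49.3
Marisol: 40.2
Difference: -9.1

Penrith District: (1,213.1 + 517.8) / 3,509.5 × 100 = 1,730.9 / 3,509.5 × 100 = 49.3
Marisol: (122.2 + 100.6) / 554.9 × 100 = 222.8 / 554.9 × 100 = 40.2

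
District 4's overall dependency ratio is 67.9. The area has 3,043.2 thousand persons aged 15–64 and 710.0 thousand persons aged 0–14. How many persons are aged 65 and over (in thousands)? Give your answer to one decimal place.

Total dependency ratio = (youth + elderly) / working-age × 100
67.9 = (710.0 + E) / 3,043.2 × 100
⇒ 1,356.3

Aged 65 and over: 1,356.3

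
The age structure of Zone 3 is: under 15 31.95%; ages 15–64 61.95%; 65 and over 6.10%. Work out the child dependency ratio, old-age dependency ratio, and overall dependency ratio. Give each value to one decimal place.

Youth dependency ratio = 31.95 / 61.95 × 100 = 51.6
Old-age dependency ratio = 6.10 / 61.95 × 100 = 9.8
Total dependency ratio = (31.95 + 6.10) / 61.95 × 100 = 38.05 / 61.95 × 100 = 61.4

Youth dependency ratio: 51.6
Old-age dependency ratio: 9.8
Total dependency ratio: 61.4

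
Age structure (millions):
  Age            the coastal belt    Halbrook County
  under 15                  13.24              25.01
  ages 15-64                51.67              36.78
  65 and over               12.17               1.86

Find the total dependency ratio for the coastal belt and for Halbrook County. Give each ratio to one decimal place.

the coastal belt: (13.24 + 12.17) / 51.67 × 100 = 25.41 / 51.67 × 100 = 49.2
Halbrook County: (25.01 + 1.86) / 36.78 × 100 = 26.87 / 36.78 × 100 = 73.1

the coastal belt: 49.2
Halbrook County: 73.1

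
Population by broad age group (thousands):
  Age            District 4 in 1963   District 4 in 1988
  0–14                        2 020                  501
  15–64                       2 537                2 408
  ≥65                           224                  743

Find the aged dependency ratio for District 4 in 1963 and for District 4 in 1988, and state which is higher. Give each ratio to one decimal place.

District 4 in 1963: 8.8
District 4 in 1988: 30.9
Higher: District 4 in 1988

District 4 in 1963: 224 / 2 537 × 100 = 8.8
District 4 in 1988: 743 / 2 408 × 100 = 30.9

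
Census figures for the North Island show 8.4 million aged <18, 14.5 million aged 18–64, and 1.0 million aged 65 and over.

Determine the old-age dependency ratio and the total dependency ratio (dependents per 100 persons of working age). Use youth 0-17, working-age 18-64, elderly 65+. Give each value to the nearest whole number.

Old-age dependency ratio = 1.0 / 14.5 × 100 = 7
Total dependency ratio = (8.4 + 1.0) / 14.5 × 100 = 9.4 / 14.5 × 100 = 65

Old-age dependency ratio: 7
Total dependency ratio: 65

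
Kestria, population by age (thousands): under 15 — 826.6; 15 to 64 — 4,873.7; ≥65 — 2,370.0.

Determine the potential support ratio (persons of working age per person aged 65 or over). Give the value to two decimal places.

Potential support ratio: 2.06

Potential support ratio = 4,873.7 / 2,370.0 = 2.06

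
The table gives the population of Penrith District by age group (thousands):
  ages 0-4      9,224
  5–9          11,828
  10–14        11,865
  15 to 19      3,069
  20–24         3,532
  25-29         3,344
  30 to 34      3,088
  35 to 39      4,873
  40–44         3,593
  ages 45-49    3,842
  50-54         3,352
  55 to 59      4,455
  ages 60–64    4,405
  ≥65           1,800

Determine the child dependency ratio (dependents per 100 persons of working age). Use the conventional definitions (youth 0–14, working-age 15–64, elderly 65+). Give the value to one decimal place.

0–14: 9,224 + 11,828 + 11,865 = 32,917
15–64: 3,069 + 3,532 + 3,344 + 3,088 + 4,873 + 3,593 + 3,842 + 3,352 + 4,455 + 4,405 = 37,553
65+: 1,800
Youth dependency ratio = 32,917 / 37,553 × 100 = 87.7

Youth dependency ratio: 87.7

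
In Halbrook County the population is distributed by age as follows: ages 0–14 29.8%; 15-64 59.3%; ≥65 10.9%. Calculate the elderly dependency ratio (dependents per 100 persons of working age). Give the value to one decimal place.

Old-age dependency ratio: 18.4

Old-age dependency ratio = 10.9 / 59.3 × 100 = 18.4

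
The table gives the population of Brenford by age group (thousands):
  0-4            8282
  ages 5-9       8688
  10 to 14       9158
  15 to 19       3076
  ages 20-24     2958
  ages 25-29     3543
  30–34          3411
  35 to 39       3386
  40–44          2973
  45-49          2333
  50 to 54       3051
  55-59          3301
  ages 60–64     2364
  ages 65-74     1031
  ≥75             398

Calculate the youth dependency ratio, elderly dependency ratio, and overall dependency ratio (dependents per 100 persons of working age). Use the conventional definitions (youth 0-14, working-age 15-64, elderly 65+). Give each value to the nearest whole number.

0–14: 8282 + 8688 + 9158 = 26128
15–64: 3076 + 2958 + 3543 + 3411 + 3386 + 2973 + 2333 + 3051 + 3301 + 2364 = 30396
65+: 1031 + 398 = 1429
Youth dependency ratio = 26128 / 30396 × 100 = 86
Old-age dependency ratio = 1429 / 30396 × 100 = 5
Total dependency ratio = (26128 + 1429) / 30396 × 100 = 27557 / 30396 × 100 = 91

Youth dependency ratio: 86
Old-age dependency ratio: 5
Total dependency ratio: 91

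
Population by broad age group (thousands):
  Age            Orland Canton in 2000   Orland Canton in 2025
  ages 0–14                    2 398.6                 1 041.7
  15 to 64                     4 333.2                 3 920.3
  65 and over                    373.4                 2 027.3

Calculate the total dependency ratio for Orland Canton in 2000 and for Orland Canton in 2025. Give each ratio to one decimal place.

Orland Canton in 2000: (2 398.6 + 373.4) / 4 333.2 × 100 = 2 772.0 / 4 333.2 × 100 = 64.0
Orland Canton in 2025: (1 041.7 + 2 027.3) / 3 920.3 × 100 = 3 069.0 / 3 920.3 × 100 = 78.3

Orland Canton in 2000: 64.0
Orland Canton in 2025: 78.3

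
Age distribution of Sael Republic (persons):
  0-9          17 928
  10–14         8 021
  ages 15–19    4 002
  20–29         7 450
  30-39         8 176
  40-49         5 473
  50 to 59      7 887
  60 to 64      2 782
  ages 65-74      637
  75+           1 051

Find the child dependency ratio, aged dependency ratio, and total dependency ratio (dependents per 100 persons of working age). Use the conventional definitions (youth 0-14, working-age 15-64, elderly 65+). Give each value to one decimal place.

Youth dependency ratio: 72.5
Old-age dependency ratio: 4.7
Total dependency ratio: 77.3

0–14: 17 928 + 8 021 = 25 949
15–64: 4 002 + 7 450 + 8 176 + 5 473 + 7 887 + 2 782 = 35 770
65+: 637 + 1 051 = 1 688
Youth dependency ratio = 25 949 / 35 770 × 100 = 72.5
Old-age dependency ratio = 1 688 / 35 770 × 100 = 4.7
Total dependency ratio = (25 949 + 1 688) / 35 770 × 100 = 27 637 / 35 770 × 100 = 77.3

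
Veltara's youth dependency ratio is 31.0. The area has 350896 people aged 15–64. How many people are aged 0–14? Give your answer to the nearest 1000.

Aged 0–14: 109000

Youth dependency ratio = youth / working-age × 100
31.0 = Y / 350896 × 100
⇒ 109000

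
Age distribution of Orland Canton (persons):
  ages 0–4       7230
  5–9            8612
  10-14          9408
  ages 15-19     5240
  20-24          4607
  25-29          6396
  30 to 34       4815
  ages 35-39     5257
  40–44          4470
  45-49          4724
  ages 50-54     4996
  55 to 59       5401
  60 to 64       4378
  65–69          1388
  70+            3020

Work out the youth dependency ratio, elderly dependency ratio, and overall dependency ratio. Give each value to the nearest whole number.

Youth dependency ratio: 50
Old-age dependency ratio: 9
Total dependency ratio: 59

0–14: 7230 + 8612 + 9408 = 25250
15–64: 5240 + 4607 + 6396 + 4815 + 5257 + 4470 + 4724 + 4996 + 5401 + 4378 = 50284
65+: 1388 + 3020 = 4408
Youth dependency ratio = 25250 / 50284 × 100 = 50
Old-age dependency ratio = 4408 / 50284 × 100 = 9
Total dependency ratio = (25250 + 4408) / 50284 × 100 = 29658 / 50284 × 100 = 59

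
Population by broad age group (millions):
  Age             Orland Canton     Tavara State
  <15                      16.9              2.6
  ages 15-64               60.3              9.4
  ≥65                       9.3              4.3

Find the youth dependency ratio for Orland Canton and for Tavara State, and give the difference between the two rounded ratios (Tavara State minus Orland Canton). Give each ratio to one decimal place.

Orland Canton: 28.0
Tavara State: 27.7
Difference: -0.3

Orland Canton: 16.9 / 60.3 × 100 = 28.0
Tavara State: 2.6 / 9.4 × 100 = 27.7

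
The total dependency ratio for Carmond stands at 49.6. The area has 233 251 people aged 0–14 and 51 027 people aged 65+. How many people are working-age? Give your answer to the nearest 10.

Total dependency ratio = (youth + elderly) / working-age × 100
49.6 = (233 251 + 51 027) / W × 100
⇒ 573 140

Working-age: 573 140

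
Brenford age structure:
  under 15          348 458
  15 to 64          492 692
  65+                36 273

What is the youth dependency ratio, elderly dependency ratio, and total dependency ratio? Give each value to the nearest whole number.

Youth dependency ratio: 71
Old-age dependency ratio: 7
Total dependency ratio: 78

Youth dependency ratio = 348 458 / 492 692 × 100 = 71
Old-age dependency ratio = 36 273 / 492 692 × 100 = 7
Total dependency ratio = (348 458 + 36 273) / 492 692 × 100 = 384 731 / 492 692 × 100 = 78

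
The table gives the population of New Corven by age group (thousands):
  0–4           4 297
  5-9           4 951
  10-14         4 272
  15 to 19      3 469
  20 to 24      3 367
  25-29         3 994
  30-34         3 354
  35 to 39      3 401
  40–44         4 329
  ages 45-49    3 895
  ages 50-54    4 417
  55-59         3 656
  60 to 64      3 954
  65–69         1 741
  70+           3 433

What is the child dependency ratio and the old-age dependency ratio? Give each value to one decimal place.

Youth dependency ratio: 35.7
Old-age dependency ratio: 13.7

0–14: 4 297 + 4 951 + 4 272 = 13 520
15–64: 3 469 + 3 367 + 3 994 + 3 354 + 3 401 + 4 329 + 3 895 + 4 417 + 3 656 + 3 954 = 37 836
65+: 1 741 + 3 433 = 5 174
Youth dependency ratio = 13 520 / 37 836 × 100 = 35.7
Old-age dependency ratio = 5 174 / 37 836 × 100 = 13.7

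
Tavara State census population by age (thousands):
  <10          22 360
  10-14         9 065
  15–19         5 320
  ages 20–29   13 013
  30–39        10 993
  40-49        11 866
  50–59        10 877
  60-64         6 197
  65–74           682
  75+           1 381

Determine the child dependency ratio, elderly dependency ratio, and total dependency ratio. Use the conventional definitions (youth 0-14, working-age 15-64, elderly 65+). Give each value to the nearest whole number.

Youth dependency ratio: 54
Old-age dependency ratio: 4
Total dependency ratio: 57

0–14: 22 360 + 9 065 = 31 425
15–64: 5 320 + 13 013 + 10 993 + 11 866 + 10 877 + 6 197 = 58 266
65+: 682 + 1 381 = 2 063
Youth dependency ratio = 31 425 / 58 266 × 100 = 54
Old-age dependency ratio = 2 063 / 58 266 × 100 = 4
Total dependency ratio = (31 425 + 2 063) / 58 266 × 100 = 33 488 / 58 266 × 100 = 57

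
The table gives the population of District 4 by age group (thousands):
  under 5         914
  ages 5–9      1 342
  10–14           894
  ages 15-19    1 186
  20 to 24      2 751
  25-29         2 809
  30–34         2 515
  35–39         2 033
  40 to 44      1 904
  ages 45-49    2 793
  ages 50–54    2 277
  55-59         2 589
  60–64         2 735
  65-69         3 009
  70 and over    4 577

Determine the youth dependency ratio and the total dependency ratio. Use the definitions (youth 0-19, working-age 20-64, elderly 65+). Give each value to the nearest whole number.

0–19: 914 + 1 342 + 894 + 1 186 = 4 336
20–64: 2 751 + 2 809 + 2 515 + 2 033 + 1 904 + 2 793 + 2 277 + 2 589 + 2 735 = 22 406
65+: 3 009 + 4 577 = 7 586
Youth dependency ratio = 4 336 / 22 406 × 100 = 19
Total dependency ratio = (4 336 + 7 586) / 22 406 × 100 = 11 922 / 22 406 × 100 = 53

Youth dependency ratio: 19
Total dependency ratio: 53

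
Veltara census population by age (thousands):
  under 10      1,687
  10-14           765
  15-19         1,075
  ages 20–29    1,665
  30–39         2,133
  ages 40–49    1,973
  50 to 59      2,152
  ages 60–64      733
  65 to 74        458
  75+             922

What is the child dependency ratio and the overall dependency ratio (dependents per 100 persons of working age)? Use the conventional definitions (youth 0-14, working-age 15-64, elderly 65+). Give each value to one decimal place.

Youth dependency ratio: 25.2
Total dependency ratio: 39.4

0–14: 1,687 + 765 = 2,452
15–64: 1,075 + 1,665 + 2,133 + 1,973 + 2,152 + 733 = 9,731
65+: 458 + 922 = 1,380
Youth dependency ratio = 2,452 / 9,731 × 100 = 25.2
Total dependency ratio = (2,452 + 1,380) / 9,731 × 100 = 3,832 / 9,731 × 100 = 39.4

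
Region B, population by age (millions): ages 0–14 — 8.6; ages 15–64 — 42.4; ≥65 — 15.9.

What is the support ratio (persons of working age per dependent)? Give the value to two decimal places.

Support ratio: 1.73

Support ratio = 42.4 / (8.6 + 15.9) = 42.4 / 24.5 = 1.73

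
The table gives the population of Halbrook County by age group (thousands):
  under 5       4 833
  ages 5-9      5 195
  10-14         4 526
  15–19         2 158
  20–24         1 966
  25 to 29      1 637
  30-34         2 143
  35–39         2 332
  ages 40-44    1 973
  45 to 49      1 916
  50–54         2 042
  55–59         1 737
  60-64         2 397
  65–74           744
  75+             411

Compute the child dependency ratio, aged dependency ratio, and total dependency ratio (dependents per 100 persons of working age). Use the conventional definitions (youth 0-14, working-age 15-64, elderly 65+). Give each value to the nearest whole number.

Youth dependency ratio: 72
Old-age dependency ratio: 6
Total dependency ratio: 77

0–14: 4 833 + 5 195 + 4 526 = 14 554
15–64: 2 158 + 1 966 + 1 637 + 2 143 + 2 332 + 1 973 + 1 916 + 2 042 + 1 737 + 2 397 = 20 301
65+: 744 + 411 = 1 155
Youth dependency ratio = 14 554 / 20 301 × 100 = 72
Old-age dependency ratio = 1 155 / 20 301 × 100 = 6
Total dependency ratio = (14 554 + 1 155) / 20 301 × 100 = 15 709 / 20 301 × 100 = 77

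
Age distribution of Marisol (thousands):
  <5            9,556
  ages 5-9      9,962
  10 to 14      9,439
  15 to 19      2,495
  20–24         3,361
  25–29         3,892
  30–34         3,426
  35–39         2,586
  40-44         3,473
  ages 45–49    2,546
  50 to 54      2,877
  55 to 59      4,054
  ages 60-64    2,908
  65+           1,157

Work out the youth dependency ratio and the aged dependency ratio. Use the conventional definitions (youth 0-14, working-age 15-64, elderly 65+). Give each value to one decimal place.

0–14: 9,556 + 9,962 + 9,439 = 28,957
15–64: 2,495 + 3,361 + 3,892 + 3,426 + 2,586 + 3,473 + 2,546 + 2,877 + 4,054 + 2,908 = 31,618
65+: 1,157
Youth dependency ratio = 28,957 / 31,618 × 100 = 91.6
Old-age dependency ratio = 1,157 / 31,618 × 100 = 3.7

Youth dependency ratio: 91.6
Old-age dependency ratio: 3.7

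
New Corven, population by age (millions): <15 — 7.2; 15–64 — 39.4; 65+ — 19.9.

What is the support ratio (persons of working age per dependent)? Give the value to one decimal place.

Support ratio: 1.5

Support ratio = 39.4 / (7.2 + 19.9) = 39.4 / 27.1 = 1.5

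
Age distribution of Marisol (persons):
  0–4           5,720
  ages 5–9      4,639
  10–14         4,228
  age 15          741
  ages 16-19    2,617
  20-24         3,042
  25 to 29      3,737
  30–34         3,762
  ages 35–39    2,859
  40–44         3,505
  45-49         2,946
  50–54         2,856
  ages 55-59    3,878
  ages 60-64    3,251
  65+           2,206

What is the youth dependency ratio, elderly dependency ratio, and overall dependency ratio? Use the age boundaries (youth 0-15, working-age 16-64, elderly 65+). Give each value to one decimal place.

Youth dependency ratio: 47.2
Old-age dependency ratio: 6.8
Total dependency ratio: 54.0

0–15: 5,720 + 4,639 + 4,228 + 741 = 15,328
16–64: 2,617 + 3,042 + 3,737 + 3,762 + 2,859 + 3,505 + 2,946 + 2,856 + 3,878 + 3,251 = 32,453
65+: 2,206
Youth dependency ratio = 15,328 / 32,453 × 100 = 47.2
Old-age dependency ratio = 2,206 / 32,453 × 100 = 6.8
Total dependency ratio = (15,328 + 2,206) / 32,453 × 100 = 17,534 / 32,453 × 100 = 54.0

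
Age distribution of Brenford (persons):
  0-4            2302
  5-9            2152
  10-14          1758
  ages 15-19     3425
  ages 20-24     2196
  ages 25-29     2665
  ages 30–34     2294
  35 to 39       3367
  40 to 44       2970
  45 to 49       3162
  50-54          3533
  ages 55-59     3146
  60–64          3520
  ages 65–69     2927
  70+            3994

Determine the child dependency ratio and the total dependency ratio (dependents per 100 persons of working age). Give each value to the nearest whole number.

Youth dependency ratio: 21
Total dependency ratio: 43

0–14: 2302 + 2152 + 1758 = 6212
15–64: 3425 + 2196 + 2665 + 2294 + 3367 + 2970 + 3162 + 3533 + 3146 + 3520 = 30278
65+: 2927 + 3994 = 6921
Youth dependency ratio = 6212 / 30278 × 100 = 21
Total dependency ratio = (6212 + 6921) / 30278 × 100 = 13133 / 30278 × 100 = 43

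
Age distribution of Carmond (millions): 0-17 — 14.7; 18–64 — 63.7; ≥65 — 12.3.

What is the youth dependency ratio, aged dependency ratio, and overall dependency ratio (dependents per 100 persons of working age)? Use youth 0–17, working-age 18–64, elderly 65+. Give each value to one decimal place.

Youth dependency ratio = 14.7 / 63.7 × 100 = 23.1
Old-age dependency ratio = 12.3 / 63.7 × 100 = 19.3
Total dependency ratio = (14.7 + 12.3) / 63.7 × 100 = 27.0 / 63.7 × 100 = 42.4

Youth dependency ratio: 23.1
Old-age dependency ratio: 19.3
Total dependency ratio: 42.4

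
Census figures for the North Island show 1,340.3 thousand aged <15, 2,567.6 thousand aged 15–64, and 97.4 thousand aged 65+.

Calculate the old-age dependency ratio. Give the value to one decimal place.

Old-age dependency ratio = 97.4 / 2,567.6 × 100 = 3.8

Old-age dependency ratio: 3.8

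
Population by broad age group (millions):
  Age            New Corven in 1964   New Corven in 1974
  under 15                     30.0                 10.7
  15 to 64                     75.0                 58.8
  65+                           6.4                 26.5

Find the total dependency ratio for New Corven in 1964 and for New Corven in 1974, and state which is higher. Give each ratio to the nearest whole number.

New Corven in 1964: (30.0 + 6.4) / 75.0 × 100 = 36.4 / 75.0 × 100 = 49
New Corven in 1974: (10.7 + 26.5) / 58.8 × 100 = 37.2 / 58.8 × 100 = 63

New Corven in 1964: 49
New Corven in 1974: 63
Higher: New Corven in 1974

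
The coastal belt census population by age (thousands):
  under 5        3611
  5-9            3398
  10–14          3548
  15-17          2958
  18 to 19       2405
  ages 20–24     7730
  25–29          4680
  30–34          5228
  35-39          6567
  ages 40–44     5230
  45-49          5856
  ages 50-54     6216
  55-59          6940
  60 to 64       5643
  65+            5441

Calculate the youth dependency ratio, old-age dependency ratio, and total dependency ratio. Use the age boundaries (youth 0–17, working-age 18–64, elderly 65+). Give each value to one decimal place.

0–17: 3611 + 3398 + 3548 + 2958 = 13515
18–64: 2405 + 7730 + 4680 + 5228 + 6567 + 5230 + 5856 + 6216 + 6940 + 5643 = 56495
65+: 5441
Youth dependency ratio = 13515 / 56495 × 100 = 23.9
Old-age dependency ratio = 5441 / 56495 × 100 = 9.6
Total dependency ratio = (13515 + 5441) / 56495 × 100 = 18956 / 56495 × 100 = 33.6

Youth dependency ratio: 23.9
Old-age dependency ratio: 9.6
Total dependency ratio: 33.6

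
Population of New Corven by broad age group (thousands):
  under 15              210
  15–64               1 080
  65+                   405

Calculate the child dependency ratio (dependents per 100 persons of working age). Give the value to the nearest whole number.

Youth dependency ratio: 19

Youth dependency ratio = 210 / 1 080 × 100 = 19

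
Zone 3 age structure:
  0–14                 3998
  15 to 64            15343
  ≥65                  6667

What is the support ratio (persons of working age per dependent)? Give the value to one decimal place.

Support ratio = 15343 / (3998 + 6667) = 15343 / 10665 = 1.4

Support ratio: 1.4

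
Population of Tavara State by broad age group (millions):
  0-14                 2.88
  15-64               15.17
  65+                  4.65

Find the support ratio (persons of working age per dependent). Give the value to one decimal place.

Support ratio: 2.0

Support ratio = 15.17 / (2.88 + 4.65) = 15.17 / 7.53 = 2.0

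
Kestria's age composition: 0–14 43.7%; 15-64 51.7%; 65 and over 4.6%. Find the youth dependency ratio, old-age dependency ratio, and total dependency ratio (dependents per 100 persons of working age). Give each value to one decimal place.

Youth dependency ratio: 84.5
Old-age dependency ratio: 8.9
Total dependency ratio: 93.4

Youth dependency ratio = 43.7 / 51.7 × 100 = 84.5
Old-age dependency ratio = 4.6 / 51.7 × 100 = 8.9
Total dependency ratio = (43.7 + 4.6) / 51.7 × 100 = 48.3 / 51.7 × 100 = 93.4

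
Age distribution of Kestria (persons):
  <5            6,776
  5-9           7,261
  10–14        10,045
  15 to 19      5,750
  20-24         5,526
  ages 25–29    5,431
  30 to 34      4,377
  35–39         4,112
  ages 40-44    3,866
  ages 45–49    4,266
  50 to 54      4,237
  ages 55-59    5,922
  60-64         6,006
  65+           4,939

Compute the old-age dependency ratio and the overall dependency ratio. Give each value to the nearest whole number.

0–14: 6,776 + 7,261 + 10,045 = 24,082
15–64: 5,750 + 5,526 + 5,431 + 4,377 + 4,112 + 3,866 + 4,266 + 4,237 + 5,922 + 6,006 = 49,493
65+: 4,939
Old-age dependency ratio = 4,939 / 49,493 × 100 = 10
Total dependency ratio = (24,082 + 4,939) / 49,493 × 100 = 29,021 / 49,493 × 100 = 59

Old-age dependency ratio: 10
Total dependency ratio: 59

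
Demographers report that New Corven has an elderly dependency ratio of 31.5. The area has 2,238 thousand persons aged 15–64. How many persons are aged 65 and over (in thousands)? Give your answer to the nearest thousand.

Old-age dependency ratio = elderly / working-age × 100
31.5 = E / 2,238 × 100
⇒ 705

Aged 65 and over: 705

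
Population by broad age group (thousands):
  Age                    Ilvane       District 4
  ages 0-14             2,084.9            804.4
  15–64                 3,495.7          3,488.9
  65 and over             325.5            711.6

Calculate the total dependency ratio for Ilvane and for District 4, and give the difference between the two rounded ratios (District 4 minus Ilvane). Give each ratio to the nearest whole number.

Ilvane: (2,084.9 + 325.5) / 3,495.7 × 100 = 2,410.4 / 3,495.7 × 100 = 69
District 4: (804.4 + 711.6) / 3,488.9 × 100 = 1,516.0 / 3,488.9 × 100 = 43

Ilvane: 69
District 4: 43
Difference: -26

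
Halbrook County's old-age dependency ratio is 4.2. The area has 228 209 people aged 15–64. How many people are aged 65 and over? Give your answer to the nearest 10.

Aged 65 and over: 9 580

Old-age dependency ratio = elderly / working-age × 100
4.2 = E / 228 209 × 100
⇒ 9 580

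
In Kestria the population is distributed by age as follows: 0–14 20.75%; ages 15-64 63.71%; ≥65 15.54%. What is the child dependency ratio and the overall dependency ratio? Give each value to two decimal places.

Youth dependency ratio: 32.57
Total dependency ratio: 56.96

Youth dependency ratio = 20.75 / 63.71 × 100 = 32.57
Total dependency ratio = (20.75 + 15.54) / 63.71 × 100 = 36.29 / 63.71 × 100 = 56.96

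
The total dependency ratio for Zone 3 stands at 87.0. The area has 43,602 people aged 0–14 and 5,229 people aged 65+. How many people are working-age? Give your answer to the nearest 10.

Working-age: 56,130

Total dependency ratio = (youth + elderly) / working-age × 100
87.0 = (43,602 + 5,229) / W × 100
⇒ 56,130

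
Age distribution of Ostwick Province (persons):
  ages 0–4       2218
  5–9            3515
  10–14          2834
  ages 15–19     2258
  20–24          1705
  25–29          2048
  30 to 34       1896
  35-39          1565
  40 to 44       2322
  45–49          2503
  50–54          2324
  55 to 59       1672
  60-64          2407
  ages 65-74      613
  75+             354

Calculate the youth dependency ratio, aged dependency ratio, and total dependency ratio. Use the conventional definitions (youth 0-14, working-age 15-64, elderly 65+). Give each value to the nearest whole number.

0–14: 2218 + 3515 + 2834 = 8567
15–64: 2258 + 1705 + 2048 + 1896 + 1565 + 2322 + 2503 + 2324 + 1672 + 2407 = 20700
65+: 613 + 354 = 967
Youth dependency ratio = 8567 / 20700 × 100 = 41
Old-age dependency ratio = 967 / 20700 × 100 = 5
Total dependency ratio = (8567 + 967) / 20700 × 100 = 9534 / 20700 × 100 = 46

Youth dependency ratio: 41
Old-age dependency ratio: 5
Total dependency ratio: 46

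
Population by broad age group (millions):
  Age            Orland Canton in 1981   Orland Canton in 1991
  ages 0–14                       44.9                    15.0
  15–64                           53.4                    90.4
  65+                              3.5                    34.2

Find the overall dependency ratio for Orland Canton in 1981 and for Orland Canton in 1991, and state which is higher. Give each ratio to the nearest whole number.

Orland Canton in 1981: (44.9 + 3.5) / 53.4 × 100 = 48.4 / 53.4 × 100 = 91
Orland Canton in 1991: (15.0 + 34.2) / 90.4 × 100 = 49.2 / 90.4 × 100 = 54

Orland Canton in 1981: 91
Orland Canton in 1991: 54
Higher: Orland Canton in 1981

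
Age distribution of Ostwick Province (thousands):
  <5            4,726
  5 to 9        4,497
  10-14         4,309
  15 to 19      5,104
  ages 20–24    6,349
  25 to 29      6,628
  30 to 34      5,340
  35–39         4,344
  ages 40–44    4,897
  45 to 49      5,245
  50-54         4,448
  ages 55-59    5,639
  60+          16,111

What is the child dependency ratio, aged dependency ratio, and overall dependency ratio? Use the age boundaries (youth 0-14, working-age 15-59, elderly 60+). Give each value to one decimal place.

Youth dependency ratio: 28.2
Old-age dependency ratio: 33.6
Total dependency ratio: 61.8

0–14: 4,726 + 4,497 + 4,309 = 13,532
15–59: 5,104 + 6,349 + 6,628 + 5,340 + 4,344 + 4,897 + 5,245 + 4,448 + 5,639 = 47,994
60+: 16,111
Youth dependency ratio = 13,532 / 47,994 × 100 = 28.2
Old-age dependency ratio = 16,111 / 47,994 × 100 = 33.6
Total dependency ratio = (13,532 + 16,111) / 47,994 × 100 = 29,643 / 47,994 × 100 = 61.8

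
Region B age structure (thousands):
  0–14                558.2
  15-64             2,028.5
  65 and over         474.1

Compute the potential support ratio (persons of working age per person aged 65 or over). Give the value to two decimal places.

Potential support ratio: 4.28

Potential support ratio = 2,028.5 / 474.1 = 4.28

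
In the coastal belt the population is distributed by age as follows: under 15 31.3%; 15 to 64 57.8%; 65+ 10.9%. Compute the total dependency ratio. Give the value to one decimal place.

Total dependency ratio = (31.3 + 10.9) / 57.8 × 100 = 42.2 / 57.8 × 100 = 73.0

Total dependency ratio: 73.0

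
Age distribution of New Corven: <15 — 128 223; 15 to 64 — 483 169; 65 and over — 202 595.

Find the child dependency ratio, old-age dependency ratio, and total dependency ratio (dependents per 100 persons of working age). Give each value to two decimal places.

Youth dependency ratio: 26.54
Old-age dependency ratio: 41.93
Total dependency ratio: 68.47

Youth dependency ratio = 128 223 / 483 169 × 100 = 26.54
Old-age dependency ratio = 202 595 / 483 169 × 100 = 41.93
Total dependency ratio = (128 223 + 202 595) / 483 169 × 100 = 330 818 / 483 169 × 100 = 68.47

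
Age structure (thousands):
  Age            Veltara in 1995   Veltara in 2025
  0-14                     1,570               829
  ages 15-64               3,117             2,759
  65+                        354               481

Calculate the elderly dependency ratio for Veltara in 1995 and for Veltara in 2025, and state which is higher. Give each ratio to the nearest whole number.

Veltara in 1995: 11
Veltara in 2025: 17
Higher: Veltara in 2025

Veltara in 1995: 354 / 3,117 × 100 = 11
Veltara in 2025: 481 / 2,759 × 100 = 17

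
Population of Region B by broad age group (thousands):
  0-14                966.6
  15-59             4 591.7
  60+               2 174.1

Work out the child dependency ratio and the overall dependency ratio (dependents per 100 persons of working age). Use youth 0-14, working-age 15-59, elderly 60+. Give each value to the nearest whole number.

Youth dependency ratio: 21
Total dependency ratio: 68

Youth dependency ratio = 966.6 / 4 591.7 × 100 = 21
Total dependency ratio = (966.6 + 2 174.1) / 4 591.7 × 100 = 3 140.7 / 4 591.7 × 100 = 68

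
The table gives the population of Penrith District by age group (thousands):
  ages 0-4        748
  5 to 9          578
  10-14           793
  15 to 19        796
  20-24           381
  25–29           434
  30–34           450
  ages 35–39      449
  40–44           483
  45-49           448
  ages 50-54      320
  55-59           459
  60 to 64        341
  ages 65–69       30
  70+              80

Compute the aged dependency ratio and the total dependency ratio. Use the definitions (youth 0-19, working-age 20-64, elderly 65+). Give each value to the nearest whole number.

0–19: 748 + 578 + 793 + 796 = 2 915
20–64: 381 + 434 + 450 + 449 + 483 + 448 + 320 + 459 + 341 = 3 765
65+: 30 + 80 = 110
Old-age dependency ratio = 110 / 3 765 × 100 = 3
Total dependency ratio = (2 915 + 110) / 3 765 × 100 = 3 025 / 3 765 × 100 = 80

Old-age dependency ratio: 3
Total dependency ratio: 80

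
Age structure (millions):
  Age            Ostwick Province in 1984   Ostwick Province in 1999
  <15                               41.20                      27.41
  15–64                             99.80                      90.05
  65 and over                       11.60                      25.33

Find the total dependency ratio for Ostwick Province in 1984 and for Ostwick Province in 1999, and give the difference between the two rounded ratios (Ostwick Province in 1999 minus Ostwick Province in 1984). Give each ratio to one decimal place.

Ostwick Province in 1984: 52.9
Ostwick Province in 1999: 58.6
Difference: +5.7

Ostwick Province in 1984: (41.20 + 11.60) / 99.80 × 100 = 52.80 / 99.80 × 100 = 52.9
Ostwick Province in 1999: (27.41 + 25.33) / 90.05 × 100 = 52.74 / 90.05 × 100 = 58.6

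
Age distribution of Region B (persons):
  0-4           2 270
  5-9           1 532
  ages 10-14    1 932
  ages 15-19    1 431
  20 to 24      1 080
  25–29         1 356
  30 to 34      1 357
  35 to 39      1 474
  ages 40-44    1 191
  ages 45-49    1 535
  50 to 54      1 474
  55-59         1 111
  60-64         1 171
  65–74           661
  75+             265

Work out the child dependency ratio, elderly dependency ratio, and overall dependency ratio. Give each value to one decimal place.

Youth dependency ratio: 43.5
Old-age dependency ratio: 7.0
Total dependency ratio: 50.5

0–14: 2 270 + 1 532 + 1 932 = 5 734
15–64: 1 431 + 1 080 + 1 356 + 1 357 + 1 474 + 1 191 + 1 535 + 1 474 + 1 111 + 1 171 = 13 180
65+: 661 + 265 = 926
Youth dependency ratio = 5 734 / 13 180 × 100 = 43.5
Old-age dependency ratio = 926 / 13 180 × 100 = 7.0
Total dependency ratio = (5 734 + 926) / 13 180 × 100 = 6 660 / 13 180 × 100 = 50.5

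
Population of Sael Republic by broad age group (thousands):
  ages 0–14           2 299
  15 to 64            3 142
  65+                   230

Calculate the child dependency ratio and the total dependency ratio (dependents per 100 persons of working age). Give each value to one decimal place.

Youth dependency ratio = 2 299 / 3 142 × 100 = 73.2
Total dependency ratio = (2 299 + 230) / 3 142 × 100 = 2 529 / 3 142 × 100 = 80.5

Youth dependency ratio: 73.2
Total dependency ratio: 80.5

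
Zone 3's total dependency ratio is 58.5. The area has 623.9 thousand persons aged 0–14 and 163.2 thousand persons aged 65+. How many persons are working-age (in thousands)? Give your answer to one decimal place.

Total dependency ratio = (youth + elderly) / working-age × 100
58.5 = (623.9 + 163.2) / W × 100
⇒ 1 345.5

Working-age: 1 345.5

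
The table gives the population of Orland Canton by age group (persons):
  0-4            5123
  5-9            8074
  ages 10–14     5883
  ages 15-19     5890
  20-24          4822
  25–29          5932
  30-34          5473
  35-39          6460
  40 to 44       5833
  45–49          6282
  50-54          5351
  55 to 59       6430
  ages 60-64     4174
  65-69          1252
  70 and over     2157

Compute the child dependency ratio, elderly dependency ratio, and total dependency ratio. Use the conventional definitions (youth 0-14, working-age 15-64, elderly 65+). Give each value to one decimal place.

Youth dependency ratio: 33.7
Old-age dependency ratio: 6.0
Total dependency ratio: 39.7

0–14: 5123 + 8074 + 5883 = 19080
15–64: 5890 + 4822 + 5932 + 5473 + 6460 + 5833 + 6282 + 5351 + 6430 + 4174 = 56647
65+: 1252 + 2157 = 3409
Youth dependency ratio = 19080 / 56647 × 100 = 33.7
Old-age dependency ratio = 3409 / 56647 × 100 = 6.0
Total dependency ratio = (19080 + 3409) / 56647 × 100 = 22489 / 56647 × 100 = 39.7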